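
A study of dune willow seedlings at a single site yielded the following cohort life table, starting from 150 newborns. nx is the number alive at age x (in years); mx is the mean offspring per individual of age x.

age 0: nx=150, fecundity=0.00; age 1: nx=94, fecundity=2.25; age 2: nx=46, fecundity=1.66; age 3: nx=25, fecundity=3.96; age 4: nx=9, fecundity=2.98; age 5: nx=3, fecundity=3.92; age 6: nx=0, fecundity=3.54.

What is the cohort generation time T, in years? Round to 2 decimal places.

1.94

lx = nx/n0 = nx/150: 1, 0.62667…, 0.30667…, 0.16667…, 0.06, 0.02, 0
lx·mx: 0, 1.41…, 0.509067…, 0.66…, 0.1788, 0.0784, 0 → R0 = 2.836267…
x·lx·mx: 0, 1.41…, 1.018133…, 1.98…, 0.7152, 0.392, 0 → Σ = 5.515333…
T = 5.515333… / 2.836267… = 1.944575… → 1.94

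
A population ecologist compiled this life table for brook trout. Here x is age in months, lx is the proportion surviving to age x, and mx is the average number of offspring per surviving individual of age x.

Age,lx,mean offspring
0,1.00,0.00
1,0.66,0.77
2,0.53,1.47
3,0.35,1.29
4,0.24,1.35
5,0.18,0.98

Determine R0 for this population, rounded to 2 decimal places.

lx·mx by age: 0, 0.5082, 0.7791, 0.4515, 0.324, 0.1764
R0 = Σ lx·mx = 2.2392 → 2.24

2.24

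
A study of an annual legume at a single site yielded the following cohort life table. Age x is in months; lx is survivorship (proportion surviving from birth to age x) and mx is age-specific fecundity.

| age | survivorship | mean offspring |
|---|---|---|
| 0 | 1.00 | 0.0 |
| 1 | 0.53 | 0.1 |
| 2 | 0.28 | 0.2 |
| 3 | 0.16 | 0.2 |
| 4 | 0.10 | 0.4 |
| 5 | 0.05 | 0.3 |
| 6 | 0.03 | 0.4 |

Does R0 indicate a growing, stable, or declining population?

declining

R0 = Σ lx·mx = 0 + 0.053 + 0.056 + 0.032 + 0.04 + 0.015 + 0.012 = 0.208
R0 < 1, so the population is declining.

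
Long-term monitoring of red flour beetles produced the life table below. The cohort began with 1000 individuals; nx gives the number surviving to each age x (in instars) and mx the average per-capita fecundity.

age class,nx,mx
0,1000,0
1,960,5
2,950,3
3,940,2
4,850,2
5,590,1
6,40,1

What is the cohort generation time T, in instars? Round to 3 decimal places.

lx = nx/n0 = nx/1000: 1, 0.96, 0.95, 0.94, 0.85, 0.59, 0.04
lx·mx: 0, 4.8, 2.85, 1.88, 1.7, 0.59, 0.04 → R0 = 11.86
x·lx·mx: 0, 4.8, 5.7, 5.64, 6.8, 2.95, 0.24 → Σ = 26.13
T = 26.13 / 11.86 = 2.203204… → 2.203

2.203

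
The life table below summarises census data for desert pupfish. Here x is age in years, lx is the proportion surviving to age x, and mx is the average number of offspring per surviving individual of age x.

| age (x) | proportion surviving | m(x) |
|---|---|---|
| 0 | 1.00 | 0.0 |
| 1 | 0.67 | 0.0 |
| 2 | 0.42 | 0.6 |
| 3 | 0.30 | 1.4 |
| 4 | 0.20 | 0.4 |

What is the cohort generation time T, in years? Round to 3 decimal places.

lx·mx: 0, 0, 0.252, 0.42, 0.08 → R0 = 0.752
x·lx·mx: 0, 0, 0.504, 1.26, 0.32 → Σ = 2.084
T = 2.084 / 0.752 = 2.771277… → 2.771

2.771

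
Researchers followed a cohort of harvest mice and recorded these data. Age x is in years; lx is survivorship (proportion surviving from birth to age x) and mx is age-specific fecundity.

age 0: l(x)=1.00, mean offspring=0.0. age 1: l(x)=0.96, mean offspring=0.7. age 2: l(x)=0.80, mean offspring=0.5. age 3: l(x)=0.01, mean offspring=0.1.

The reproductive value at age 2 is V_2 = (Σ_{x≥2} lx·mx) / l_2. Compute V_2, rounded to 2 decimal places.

lx·mx for x ≥ 2: 0.4, 0.001 → sum = 0.401
V_2 = 0.401 / l_2 = 0.401 / 0.8 = 0.50125 → 0.50

0.50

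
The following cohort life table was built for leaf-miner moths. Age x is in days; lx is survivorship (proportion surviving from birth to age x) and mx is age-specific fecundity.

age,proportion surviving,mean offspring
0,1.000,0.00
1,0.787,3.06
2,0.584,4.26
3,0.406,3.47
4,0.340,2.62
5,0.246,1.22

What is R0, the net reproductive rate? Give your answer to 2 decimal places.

7.50

lx·mx by age: 0, 2.40822, 2.48784, 1.40882, 0.8908, 0.30012
R0 = Σ lx·mx = 7.4958 → 7.50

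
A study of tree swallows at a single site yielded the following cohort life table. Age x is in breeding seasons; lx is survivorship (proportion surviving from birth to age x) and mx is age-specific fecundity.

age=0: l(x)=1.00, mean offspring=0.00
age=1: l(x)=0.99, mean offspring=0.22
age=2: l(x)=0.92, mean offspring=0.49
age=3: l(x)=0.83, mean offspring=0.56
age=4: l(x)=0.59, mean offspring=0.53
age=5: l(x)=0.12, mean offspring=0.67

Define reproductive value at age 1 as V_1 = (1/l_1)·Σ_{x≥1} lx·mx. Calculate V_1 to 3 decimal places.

1.542

lx·mx for x ≥ 1: 0.2178, 0.4508, 0.4648, 0.3127, 0.0804 → sum = 1.5265
V_1 = 1.5265 / l_1 = 1.5265 / 0.99 = 1.541919… → 1.542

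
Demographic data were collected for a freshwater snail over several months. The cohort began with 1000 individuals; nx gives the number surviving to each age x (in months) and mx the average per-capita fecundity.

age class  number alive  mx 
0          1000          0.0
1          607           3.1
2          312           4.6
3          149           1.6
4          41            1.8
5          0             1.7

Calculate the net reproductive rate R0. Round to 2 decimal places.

3.63

lx = nx/n0 = nx/1000: 1, 0.607, 0.312, 0.149, 0.041, 0
lx·mx by age: 0, 1.8817, 1.4352, 0.2384, 0.0738, 0
R0 = Σ lx·mx = 3.6291 → 3.63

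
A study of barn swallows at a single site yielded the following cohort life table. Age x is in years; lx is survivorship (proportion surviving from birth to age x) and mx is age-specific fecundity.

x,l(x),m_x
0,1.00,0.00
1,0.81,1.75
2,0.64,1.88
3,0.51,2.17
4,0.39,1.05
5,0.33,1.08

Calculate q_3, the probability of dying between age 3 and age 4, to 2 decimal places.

q_3 = (l_3 − l_4) / l_3 = (0.51 − 0.39) / 0.51
     = 0.12 / 0.51 = 0.235294… → 0.24

0.24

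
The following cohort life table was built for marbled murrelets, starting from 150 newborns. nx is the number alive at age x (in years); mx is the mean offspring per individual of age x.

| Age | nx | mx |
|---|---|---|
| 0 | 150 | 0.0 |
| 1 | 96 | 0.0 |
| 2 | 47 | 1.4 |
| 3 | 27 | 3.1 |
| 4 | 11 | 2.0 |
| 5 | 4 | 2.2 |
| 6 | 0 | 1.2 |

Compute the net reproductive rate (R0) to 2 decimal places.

1.20

lx = nx/n0 = nx/150: 1, 0.64, 0.31333…, 0.18, 0.07333…, 0.02667…, 0
lx·mx by age: 0, 0, 0.438667…, 0.558, 0.146667…, 0.058667…, 0
R0 = Σ lx·mx = 1.202… → 1.20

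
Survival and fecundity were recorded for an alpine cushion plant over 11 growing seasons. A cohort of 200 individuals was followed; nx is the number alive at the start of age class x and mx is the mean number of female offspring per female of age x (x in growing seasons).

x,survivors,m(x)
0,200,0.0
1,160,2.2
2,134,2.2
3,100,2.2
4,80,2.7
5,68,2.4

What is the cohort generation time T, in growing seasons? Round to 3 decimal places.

lx = nx/n0 = nx/200: 1, 0.8, 0.67, 0.5, 0.4, 0.34
lx·mx: 0, 1.76, 1.474, 1.1, 1.08, 0.816 → R0 = 6.23
x·lx·mx: 0, 1.76, 2.948, 3.3, 4.32, 4.08 → Σ = 16.408
T = 16.408 / 6.23 = 2.633708… → 2.634

2.634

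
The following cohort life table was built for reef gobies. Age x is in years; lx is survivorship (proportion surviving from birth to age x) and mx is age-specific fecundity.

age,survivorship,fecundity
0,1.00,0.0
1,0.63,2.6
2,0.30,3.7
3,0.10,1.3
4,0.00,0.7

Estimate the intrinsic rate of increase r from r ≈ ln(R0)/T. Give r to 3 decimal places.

R0 = Σ lx·mx = 0 + 1.638 + 1.11 + 0.13 + 0 = 2.878
Σ x·lx·mx = 4.248; T = 4.248/2.878 = 1.47603…
r ≈ ln(R0)/T = ln(2.878)/1.47603… = 0.71618… → 0.716

0.716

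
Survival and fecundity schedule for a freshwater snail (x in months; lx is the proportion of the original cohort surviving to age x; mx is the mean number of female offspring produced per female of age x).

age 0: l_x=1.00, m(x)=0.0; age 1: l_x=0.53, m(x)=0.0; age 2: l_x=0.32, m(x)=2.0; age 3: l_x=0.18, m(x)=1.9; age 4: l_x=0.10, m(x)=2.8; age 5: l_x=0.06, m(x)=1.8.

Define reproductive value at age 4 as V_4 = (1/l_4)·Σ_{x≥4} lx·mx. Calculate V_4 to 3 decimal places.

lx·mx for x ≥ 4: 0.28, 0.108 → sum = 0.388
V_4 = 0.388 / l_4 = 0.388 / 0.1 = 3.88 → 3.880

3.880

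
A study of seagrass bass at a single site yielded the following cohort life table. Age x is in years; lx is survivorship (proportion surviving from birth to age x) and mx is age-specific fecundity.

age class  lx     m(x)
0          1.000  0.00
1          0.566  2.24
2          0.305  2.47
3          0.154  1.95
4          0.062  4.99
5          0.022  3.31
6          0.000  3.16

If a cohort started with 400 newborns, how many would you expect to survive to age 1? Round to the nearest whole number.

Expected survivors = N0 · l_1 = 400 × 0.566 = 226.4 → 226

226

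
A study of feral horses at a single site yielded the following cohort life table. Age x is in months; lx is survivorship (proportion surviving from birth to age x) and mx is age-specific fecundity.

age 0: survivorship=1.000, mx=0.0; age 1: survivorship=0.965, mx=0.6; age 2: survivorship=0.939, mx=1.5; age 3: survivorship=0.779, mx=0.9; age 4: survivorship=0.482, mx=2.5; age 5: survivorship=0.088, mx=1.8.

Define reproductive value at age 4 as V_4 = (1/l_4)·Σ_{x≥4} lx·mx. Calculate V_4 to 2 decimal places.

lx·mx for x ≥ 4: 1.205, 0.1584 → sum = 1.3634
V_4 = 1.3634 / l_4 = 1.3634 / 0.482 = 2.828631… → 2.83

2.83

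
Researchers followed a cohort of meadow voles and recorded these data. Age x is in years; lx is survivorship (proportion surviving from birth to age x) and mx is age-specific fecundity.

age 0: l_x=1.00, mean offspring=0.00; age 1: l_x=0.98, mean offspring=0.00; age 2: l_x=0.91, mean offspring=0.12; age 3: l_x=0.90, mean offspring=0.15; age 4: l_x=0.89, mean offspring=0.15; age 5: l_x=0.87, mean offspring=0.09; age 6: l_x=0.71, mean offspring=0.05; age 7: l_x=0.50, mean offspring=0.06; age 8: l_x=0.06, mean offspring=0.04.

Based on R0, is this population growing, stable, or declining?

R0 = Σ lx·mx = 0 + 0 + 0.1092 + 0.135 + 0.1335 + 0.0783 + 0.0355 + 0.03 + 0.0024 = 0.5239
R0 < 1, so the population is declining.

declining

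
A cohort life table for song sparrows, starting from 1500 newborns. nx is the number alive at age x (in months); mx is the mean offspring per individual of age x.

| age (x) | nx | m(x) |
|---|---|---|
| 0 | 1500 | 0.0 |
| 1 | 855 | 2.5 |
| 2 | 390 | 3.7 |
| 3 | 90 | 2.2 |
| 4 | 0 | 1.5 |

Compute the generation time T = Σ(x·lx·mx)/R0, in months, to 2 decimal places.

1.49

lx = nx/n0 = nx/1500: 1, 0.57, 0.26, 0.06, 0
lx·mx: 0, 1.425, 0.962, 0.132, 0 → R0 = 2.519
x·lx·mx: 0, 1.425, 1.924, 0.396, 0 → Σ = 3.745
T = 3.745 / 2.519 = 1.486701… → 1.49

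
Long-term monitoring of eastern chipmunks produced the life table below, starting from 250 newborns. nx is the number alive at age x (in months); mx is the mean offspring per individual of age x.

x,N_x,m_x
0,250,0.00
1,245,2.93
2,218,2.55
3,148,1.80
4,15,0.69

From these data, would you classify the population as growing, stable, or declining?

growing

lx = nx/n0 = nx/250: 1, 0.98, 0.872, 0.592, 0.06
R0 = Σ lx·mx = 0 + 2.8714 + 2.2236 + 1.0656 + 0.0414 = 6.202
R0 > 1, so the population is growing.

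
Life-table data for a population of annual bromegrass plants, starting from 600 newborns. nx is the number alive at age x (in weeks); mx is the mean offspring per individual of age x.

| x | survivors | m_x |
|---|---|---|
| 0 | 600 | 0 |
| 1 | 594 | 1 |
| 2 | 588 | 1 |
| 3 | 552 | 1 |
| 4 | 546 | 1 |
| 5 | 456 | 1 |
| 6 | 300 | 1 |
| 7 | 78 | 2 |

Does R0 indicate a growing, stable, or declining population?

lx = nx/n0 = nx/600: 1, 0.99, 0.98, 0.92, 0.91, 0.76, 0.5, 0.13
R0 = Σ lx·mx = 0 + 0.99 + 0.98 + 0.92 + 0.91 + 0.76 + 0.5 + 0.26 = 5.32
R0 > 1, so the population is growing.

growing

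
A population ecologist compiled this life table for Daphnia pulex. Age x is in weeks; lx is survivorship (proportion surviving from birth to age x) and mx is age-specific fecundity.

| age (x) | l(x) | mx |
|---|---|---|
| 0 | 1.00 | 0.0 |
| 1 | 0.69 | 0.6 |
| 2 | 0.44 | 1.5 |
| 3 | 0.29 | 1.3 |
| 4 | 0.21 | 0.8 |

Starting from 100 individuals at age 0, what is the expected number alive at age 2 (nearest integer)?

44

Expected survivors = N0 · l_2 = 100 × 0.44 = 44 → 44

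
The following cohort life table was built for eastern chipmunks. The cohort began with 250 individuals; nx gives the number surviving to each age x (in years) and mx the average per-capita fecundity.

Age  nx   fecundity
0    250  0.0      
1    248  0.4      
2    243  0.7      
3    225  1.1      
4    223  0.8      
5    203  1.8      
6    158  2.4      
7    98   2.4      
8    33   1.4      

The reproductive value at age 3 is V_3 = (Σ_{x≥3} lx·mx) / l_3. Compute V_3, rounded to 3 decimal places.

6.453

lx = nx/n0 = nx/250: 1, 0.992, 0.972, 0.9, 0.892, 0.812, 0.632, 0.392, 0.132
lx·mx for x ≥ 3: 0.99, 0.7136, 1.4616, 1.5168, 0.9408, 0.1848 → sum = 5.8076
V_3 = 5.8076 / l_3 = 5.8076 / 0.9 = 6.452889… → 6.453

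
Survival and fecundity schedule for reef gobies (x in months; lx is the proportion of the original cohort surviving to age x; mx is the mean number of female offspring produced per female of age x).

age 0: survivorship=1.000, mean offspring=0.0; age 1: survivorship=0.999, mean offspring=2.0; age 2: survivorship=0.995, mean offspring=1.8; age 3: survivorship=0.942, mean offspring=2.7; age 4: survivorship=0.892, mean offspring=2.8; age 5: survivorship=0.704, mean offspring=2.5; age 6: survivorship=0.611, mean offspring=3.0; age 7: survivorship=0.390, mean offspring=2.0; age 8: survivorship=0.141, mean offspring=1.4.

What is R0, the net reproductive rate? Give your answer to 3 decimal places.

lx·mx by age: 0, 1.998, 1.791, 2.5434, 2.4976, 1.76, 1.833, 0.78, 0.1974
R0 = Σ lx·mx = 13.4004 → 13.400

13.400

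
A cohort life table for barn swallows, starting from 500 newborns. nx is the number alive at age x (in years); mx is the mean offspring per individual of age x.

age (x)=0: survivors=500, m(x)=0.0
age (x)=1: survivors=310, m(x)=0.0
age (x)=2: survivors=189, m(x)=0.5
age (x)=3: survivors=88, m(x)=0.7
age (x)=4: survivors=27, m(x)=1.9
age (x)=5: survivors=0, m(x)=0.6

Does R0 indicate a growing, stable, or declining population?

declining

lx = nx/n0 = nx/500: 1, 0.62, 0.378, 0.176, 0.054, 0
R0 = Σ lx·mx = 0 + 0 + 0.189 + 0.1232 + 0.1026 + 0 = 0.4148
R0 < 1, so the population is declining.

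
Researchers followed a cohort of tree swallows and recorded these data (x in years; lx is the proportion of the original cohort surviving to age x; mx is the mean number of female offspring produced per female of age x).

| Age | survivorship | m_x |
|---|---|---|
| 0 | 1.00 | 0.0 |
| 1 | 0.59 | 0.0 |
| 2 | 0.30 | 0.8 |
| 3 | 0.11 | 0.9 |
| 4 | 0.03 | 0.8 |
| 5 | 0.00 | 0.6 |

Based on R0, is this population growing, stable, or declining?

R0 = Σ lx·mx = 0 + 0 + 0.24 + 0.099 + 0.024 + 0 = 0.363
R0 < 1, so the population is declining.

declining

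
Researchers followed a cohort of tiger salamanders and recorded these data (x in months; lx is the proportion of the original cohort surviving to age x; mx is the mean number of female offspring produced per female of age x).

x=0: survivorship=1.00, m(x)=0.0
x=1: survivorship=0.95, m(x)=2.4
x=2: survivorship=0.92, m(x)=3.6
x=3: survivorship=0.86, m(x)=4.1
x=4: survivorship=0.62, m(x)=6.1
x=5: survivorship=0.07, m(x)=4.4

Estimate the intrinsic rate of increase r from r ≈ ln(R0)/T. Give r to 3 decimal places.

0.943

R0 = Σ lx·mx = 0 + 2.28 + 3.312 + 3.526 + 3.782 + 0.308 = 13.208
Σ x·lx·mx = 36.15; T = 36.15/13.208 = 2.73698…
r ≈ ln(R0)/T = ln(13.208)/2.73698… = 0.94295… → 0.943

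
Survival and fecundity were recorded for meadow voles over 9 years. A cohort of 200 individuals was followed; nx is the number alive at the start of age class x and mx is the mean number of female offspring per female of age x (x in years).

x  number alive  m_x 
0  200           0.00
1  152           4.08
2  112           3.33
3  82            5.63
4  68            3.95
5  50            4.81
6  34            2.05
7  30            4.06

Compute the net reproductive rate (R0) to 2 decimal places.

lx = nx/n0 = nx/200: 1, 0.76, 0.56, 0.41, 0.34, 0.25, 0.17, 0.15
lx·mx by age: 0, 3.1008, 1.8648, 2.3083, 1.343, 1.2025, 0.3485, 0.609
R0 = Σ lx·mx = 10.7769 → 10.78

10.78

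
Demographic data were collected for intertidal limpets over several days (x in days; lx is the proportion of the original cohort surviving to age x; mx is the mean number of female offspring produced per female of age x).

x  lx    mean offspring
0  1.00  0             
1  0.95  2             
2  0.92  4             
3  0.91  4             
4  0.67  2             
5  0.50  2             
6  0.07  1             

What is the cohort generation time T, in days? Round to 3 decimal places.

2.662

lx·mx: 0, 1.9, 3.68, 3.64, 1.34, 1, 0.07 → R0 = 11.63
x·lx·mx: 0, 1.9, 7.36, 10.92, 5.36, 5, 0.42 → Σ = 30.96
T = 30.96 / 11.63 = 2.662081… → 2.662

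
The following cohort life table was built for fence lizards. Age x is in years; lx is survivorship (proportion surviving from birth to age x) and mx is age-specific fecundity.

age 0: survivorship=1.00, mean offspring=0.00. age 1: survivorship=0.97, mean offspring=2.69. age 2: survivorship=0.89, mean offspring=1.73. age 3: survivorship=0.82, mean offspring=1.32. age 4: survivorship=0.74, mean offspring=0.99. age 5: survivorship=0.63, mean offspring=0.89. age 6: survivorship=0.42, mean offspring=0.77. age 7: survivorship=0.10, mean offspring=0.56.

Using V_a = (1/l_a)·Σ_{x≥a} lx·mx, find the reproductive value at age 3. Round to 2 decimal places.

3.36

lx·mx for x ≥ 3: 1.0824, 0.7326, 0.5607, 0.3234, 0.056 → sum = 2.7551
V_3 = 2.7551 / l_3 = 2.7551 / 0.82 = 3.359878… → 3.36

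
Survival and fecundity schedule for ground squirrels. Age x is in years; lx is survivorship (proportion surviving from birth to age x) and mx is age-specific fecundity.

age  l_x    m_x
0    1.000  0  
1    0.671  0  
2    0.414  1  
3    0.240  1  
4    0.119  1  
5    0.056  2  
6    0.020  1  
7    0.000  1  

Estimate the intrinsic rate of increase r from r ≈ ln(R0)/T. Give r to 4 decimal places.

-0.0334

R0 = Σ lx·mx = 0 + 0 + 0.414 + 0.24 + 0.119 + 0.112 + 0.02 + 0 = 0.905
Σ x·lx·mx = 2.704; T = 2.704/0.905 = 2.98785…
r ≈ ln(R0)/T = ln(0.905)/2.98785… = -0.033409… → -0.0334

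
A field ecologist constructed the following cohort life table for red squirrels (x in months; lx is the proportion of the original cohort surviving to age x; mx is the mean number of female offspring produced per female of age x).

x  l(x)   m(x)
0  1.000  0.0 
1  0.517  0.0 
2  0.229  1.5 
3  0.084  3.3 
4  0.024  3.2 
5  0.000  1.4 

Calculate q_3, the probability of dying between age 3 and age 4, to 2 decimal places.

q_3 = (l_3 − l_4) / l_3 = (0.084 − 0.024) / 0.084
     = 0.06 / 0.084 = 0.714286… → 0.71

0.71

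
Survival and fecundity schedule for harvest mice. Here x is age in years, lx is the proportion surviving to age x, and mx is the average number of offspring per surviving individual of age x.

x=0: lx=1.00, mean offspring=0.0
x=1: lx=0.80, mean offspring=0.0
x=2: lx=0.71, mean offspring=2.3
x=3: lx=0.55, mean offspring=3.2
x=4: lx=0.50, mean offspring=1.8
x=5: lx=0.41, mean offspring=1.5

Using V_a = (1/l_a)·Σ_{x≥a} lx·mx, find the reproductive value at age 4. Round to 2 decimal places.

3.03

lx·mx for x ≥ 4: 0.9, 0.615 → sum = 1.515
V_4 = 1.515 / l_4 = 1.515 / 0.5 = 3.03 → 3.03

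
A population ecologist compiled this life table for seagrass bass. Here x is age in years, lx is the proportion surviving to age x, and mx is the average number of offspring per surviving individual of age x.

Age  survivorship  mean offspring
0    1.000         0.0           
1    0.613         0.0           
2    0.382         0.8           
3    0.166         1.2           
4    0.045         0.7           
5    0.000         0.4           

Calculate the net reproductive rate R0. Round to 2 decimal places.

lx·mx by age: 0, 0, 0.3056, 0.1992, 0.0315, 0
R0 = Σ lx·mx = 0.5363 → 0.54

0.54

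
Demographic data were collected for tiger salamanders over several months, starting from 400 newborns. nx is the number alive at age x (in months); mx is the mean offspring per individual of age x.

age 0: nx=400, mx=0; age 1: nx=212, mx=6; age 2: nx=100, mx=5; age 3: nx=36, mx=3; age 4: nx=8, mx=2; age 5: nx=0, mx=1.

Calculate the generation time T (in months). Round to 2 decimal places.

1.40

lx = nx/n0 = nx/400: 1, 0.53, 0.25, 0.09, 0.02, 0
lx·mx: 0, 3.18, 1.25, 0.27, 0.04, 0 → R0 = 4.74
x·lx·mx: 0, 3.18, 2.5, 0.81, 0.16, 0 → Σ = 6.65
T = 6.65 / 4.74 = 1.402954… → 1.40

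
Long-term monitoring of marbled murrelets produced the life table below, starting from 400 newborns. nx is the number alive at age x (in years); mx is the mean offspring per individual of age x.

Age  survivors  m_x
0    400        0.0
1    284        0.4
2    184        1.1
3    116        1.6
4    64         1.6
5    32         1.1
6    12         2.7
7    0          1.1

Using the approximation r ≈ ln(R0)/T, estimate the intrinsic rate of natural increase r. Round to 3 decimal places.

0.188

lx = nx/n0 = nx/400: 1, 0.71, 0.46, 0.29, 0.16, 0.08, 0.03, 0
R0 = Σ lx·mx = 0 + 0.284 + 0.506 + 0.464 + 0.256 + 0.088 + 0.081 + 0 = 1.679
Σ x·lx·mx = 4.638; T = 4.638/1.679 = 2.76236…
r ≈ ln(R0)/T = ln(1.679)/2.76236… = 0.18759… → 0.188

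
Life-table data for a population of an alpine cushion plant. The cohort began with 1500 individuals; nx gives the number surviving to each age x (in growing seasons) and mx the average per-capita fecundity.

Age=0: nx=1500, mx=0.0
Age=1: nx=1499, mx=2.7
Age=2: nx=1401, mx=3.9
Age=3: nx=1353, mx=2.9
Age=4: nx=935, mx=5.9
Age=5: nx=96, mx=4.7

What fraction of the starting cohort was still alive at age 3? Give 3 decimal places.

0.902

l_3 = n_3/n_0 = 1353/1500 = 0.902 → 0.902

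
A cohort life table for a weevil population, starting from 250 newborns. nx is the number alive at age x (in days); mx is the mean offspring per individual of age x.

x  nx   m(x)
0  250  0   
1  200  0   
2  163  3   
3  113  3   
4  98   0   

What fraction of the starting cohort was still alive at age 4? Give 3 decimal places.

0.392

l_4 = n_4/n_0 = 98/250 = 0.392 → 0.392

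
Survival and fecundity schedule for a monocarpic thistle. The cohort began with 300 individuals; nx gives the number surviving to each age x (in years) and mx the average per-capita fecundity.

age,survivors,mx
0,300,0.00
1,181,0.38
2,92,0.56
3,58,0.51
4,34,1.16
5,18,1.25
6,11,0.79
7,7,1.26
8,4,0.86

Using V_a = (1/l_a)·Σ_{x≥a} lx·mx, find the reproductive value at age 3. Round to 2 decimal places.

1.94

lx = nx/n0 = nx/300: 1, 0.60333…, 0.30667…, 0.19333…, 0.11333…, 0.06, 0.03667…, 0.02333…, 0.01333…
lx·mx for x ≥ 3: 0.0986…, 0.131467…, 0.075, 0.028967…, 0.0294…, 0.011467… → sum = 0.3749…
V_3 = 0.3749… / l_3 = 0.3749… / 0.193333… = 1.939138… → 1.94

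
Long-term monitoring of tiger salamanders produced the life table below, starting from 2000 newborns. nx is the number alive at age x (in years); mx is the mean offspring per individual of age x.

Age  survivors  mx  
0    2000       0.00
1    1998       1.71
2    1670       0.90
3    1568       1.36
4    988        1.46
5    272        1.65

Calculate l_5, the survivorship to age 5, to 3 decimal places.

l_5 = n_5/n_0 = 272/2000 = 0.136 → 0.136

0.136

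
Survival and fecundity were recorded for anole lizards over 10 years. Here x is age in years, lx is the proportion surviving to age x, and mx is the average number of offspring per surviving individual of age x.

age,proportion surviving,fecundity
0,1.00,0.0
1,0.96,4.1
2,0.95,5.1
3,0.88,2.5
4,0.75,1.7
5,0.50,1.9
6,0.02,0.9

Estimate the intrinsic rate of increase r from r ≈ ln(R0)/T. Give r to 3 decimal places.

R0 = Σ lx·mx = 0 + 3.936 + 4.845 + 2.2 + 1.275 + 0.95 + 0.018 = 13.224
Σ x·lx·mx = 30.184; T = 30.184/13.224 = 2.28252…
r ≈ ln(R0)/T = ln(13.224)/2.28252… = 1.13122… → 1.131

1.131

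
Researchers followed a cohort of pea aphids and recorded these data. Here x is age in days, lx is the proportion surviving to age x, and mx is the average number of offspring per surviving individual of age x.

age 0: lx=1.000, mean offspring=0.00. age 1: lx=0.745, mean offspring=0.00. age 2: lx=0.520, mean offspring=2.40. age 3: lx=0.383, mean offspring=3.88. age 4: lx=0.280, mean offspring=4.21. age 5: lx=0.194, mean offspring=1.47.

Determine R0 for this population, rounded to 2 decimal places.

4.20

lx·mx by age: 0, 0, 1.248, 1.48604, 1.1788, 0.28518
R0 = Σ lx·mx = 4.19802 → 4.20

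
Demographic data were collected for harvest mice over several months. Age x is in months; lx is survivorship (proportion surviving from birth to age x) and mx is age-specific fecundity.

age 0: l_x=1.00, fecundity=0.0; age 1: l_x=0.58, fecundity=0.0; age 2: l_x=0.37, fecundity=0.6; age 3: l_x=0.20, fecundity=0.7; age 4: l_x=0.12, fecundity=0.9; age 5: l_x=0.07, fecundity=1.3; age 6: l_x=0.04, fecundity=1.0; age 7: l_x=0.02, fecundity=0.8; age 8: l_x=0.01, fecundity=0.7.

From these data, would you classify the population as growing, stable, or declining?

declining

R0 = Σ lx·mx = 0 + 0 + 0.222 + 0.14 + 0.108 + 0.091 + 0.04 + 0.016 + 0.007 = 0.624
R0 < 1, so the population is declining.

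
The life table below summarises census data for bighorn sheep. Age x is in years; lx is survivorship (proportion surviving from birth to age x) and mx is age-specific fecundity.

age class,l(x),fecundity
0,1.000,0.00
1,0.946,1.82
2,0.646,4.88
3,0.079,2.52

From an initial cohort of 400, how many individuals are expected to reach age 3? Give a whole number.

32

Expected survivors = N0 · l_3 = 400 × 0.079 = 31.6 → 32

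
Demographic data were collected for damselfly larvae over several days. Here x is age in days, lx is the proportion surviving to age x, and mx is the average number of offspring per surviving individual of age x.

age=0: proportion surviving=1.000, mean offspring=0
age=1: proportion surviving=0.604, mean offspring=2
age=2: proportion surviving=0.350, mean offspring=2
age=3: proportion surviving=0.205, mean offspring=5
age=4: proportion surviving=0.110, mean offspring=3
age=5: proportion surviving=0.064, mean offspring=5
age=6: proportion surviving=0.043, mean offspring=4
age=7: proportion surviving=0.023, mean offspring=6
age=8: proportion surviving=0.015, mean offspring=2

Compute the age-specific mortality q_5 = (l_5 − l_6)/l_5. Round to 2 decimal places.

q_5 = (l_5 − l_6) / l_5 = (0.064 − 0.043) / 0.064
     = 0.021 / 0.064 = 0.328125 → 0.33

0.33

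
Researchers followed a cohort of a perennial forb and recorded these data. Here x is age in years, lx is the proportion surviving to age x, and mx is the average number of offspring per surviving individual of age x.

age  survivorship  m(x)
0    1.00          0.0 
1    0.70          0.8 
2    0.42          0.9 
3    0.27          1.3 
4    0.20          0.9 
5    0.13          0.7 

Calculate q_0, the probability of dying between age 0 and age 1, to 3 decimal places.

q_0 = (l_0 − l_1) / l_0 = (1 − 0.7) / 1
     = 0.3 / 1 = 0.3 → 0.300

0.300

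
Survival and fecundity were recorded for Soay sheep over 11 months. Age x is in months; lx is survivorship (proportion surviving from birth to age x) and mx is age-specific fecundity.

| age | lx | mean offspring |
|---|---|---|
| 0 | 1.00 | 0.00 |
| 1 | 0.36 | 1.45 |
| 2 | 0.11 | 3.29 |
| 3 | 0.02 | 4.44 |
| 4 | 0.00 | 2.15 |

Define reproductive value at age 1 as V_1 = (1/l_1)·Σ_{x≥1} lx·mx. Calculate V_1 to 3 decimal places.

2.702

lx·mx for x ≥ 1: 0.522, 0.3619, 0.0888, 0 → sum = 0.9727
V_1 = 0.9727 / l_1 = 0.9727 / 0.36 = 2.701944… → 2.702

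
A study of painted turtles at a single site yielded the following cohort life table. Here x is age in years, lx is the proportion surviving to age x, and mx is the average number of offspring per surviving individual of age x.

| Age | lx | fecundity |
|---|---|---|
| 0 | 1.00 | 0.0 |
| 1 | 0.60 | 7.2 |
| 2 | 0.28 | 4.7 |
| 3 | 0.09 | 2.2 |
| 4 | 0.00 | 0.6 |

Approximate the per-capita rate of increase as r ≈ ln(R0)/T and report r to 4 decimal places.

1.3636

R0 = Σ lx·mx = 0 + 4.32 + 1.316 + 0.198 + 0 = 5.834
Σ x·lx·mx = 7.546; T = 7.546/5.834 = 1.29345…
r ≈ ln(R0)/T = ln(5.834)/1.29345… = 1.363562… → 1.3636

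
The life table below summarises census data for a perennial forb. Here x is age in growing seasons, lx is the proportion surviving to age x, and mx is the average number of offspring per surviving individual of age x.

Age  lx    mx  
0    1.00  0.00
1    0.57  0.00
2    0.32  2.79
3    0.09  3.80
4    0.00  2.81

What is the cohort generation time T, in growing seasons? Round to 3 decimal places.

2.277

lx·mx: 0, 0, 0.8928, 0.342, 0 → R0 = 1.2348
x·lx·mx: 0, 0, 1.7856, 1.026, 0 → Σ = 2.8116
T = 2.8116 / 1.2348 = 2.276968… → 2.277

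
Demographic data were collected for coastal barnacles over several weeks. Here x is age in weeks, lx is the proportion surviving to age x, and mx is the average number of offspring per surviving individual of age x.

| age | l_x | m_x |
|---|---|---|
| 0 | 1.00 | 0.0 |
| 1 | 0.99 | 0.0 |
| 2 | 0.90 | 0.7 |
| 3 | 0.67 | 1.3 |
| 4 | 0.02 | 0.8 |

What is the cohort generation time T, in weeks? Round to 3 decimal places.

lx·mx: 0, 0, 0.63, 0.871, 0.016 → R0 = 1.517
x·lx·mx: 0, 0, 1.26, 2.613, 0.064 → Σ = 3.937
T = 3.937 / 1.517 = 2.595254… → 2.595

2.595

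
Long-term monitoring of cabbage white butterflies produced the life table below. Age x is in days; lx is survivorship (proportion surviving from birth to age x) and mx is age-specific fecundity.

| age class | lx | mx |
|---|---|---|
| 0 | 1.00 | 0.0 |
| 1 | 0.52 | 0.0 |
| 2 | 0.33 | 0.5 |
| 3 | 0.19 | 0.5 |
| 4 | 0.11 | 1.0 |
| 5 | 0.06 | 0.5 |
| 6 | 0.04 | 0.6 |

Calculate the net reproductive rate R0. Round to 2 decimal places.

0.42

lx·mx by age: 0, 0, 0.165, 0.095, 0.11, 0.03, 0.024
R0 = Σ lx·mx = 0.424 → 0.42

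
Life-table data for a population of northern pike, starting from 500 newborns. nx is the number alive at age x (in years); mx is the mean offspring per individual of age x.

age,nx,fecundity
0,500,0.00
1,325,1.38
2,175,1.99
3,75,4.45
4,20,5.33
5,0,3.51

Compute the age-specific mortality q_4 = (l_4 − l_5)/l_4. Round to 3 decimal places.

1.000

lx = nx/n0 = nx/500: 1, 0.65, 0.35, 0.15, 0.04, 0
q_4 = (l_4 − l_5) / l_4 = (0.04 − 0) / 0.04
     = 0.04 / 0.04 = 1 → 1.000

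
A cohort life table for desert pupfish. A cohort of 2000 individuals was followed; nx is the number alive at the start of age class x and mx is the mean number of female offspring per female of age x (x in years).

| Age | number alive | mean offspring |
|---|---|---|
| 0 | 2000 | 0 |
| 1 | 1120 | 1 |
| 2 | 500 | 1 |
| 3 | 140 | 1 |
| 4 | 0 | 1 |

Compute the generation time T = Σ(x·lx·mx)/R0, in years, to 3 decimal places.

1.443

lx = nx/n0 = nx/2000: 1, 0.56, 0.25, 0.07, 0
lx·mx: 0, 0.56, 0.25, 0.07, 0 → R0 = 0.88
x·lx·mx: 0, 0.56, 0.5, 0.21, 0 → Σ = 1.27
T = 1.27 / 0.88 = 1.443182… → 1.443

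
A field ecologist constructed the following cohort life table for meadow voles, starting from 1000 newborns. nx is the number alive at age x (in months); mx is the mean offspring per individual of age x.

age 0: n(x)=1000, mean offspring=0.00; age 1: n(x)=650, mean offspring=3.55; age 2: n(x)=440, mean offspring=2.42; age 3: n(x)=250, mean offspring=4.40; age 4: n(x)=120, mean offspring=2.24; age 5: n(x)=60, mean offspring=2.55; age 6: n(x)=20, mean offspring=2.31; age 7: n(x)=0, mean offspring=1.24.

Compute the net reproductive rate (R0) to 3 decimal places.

lx = nx/n0 = nx/1000: 1, 0.65, 0.44, 0.25, 0.12, 0.06, 0.02, 0
lx·mx by age: 0, 2.3075, 1.0648, 1.1, 0.2688, 0.153, 0.0462, 0
R0 = Σ lx·mx = 4.9403 → 4.940

4.940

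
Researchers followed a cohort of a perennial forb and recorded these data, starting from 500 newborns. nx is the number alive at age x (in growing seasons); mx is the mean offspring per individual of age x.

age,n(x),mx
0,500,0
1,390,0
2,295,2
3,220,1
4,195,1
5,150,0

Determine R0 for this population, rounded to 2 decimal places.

lx = nx/n0 = nx/500: 1, 0.78, 0.59, 0.44, 0.39, 0.3
lx·mx by age: 0, 0, 1.18, 0.44, 0.39, 0
R0 = Σ lx·mx = 2.01 → 2.01

2.01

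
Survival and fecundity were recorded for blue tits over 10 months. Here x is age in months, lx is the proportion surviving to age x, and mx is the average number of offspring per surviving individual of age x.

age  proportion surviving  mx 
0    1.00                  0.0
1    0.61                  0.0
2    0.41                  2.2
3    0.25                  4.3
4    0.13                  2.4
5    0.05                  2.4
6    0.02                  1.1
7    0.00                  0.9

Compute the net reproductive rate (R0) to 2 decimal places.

lx·mx by age: 0, 0, 0.902, 1.075, 0.312, 0.12, 0.022, 0
R0 = Σ lx·mx = 2.431 → 2.43

2.43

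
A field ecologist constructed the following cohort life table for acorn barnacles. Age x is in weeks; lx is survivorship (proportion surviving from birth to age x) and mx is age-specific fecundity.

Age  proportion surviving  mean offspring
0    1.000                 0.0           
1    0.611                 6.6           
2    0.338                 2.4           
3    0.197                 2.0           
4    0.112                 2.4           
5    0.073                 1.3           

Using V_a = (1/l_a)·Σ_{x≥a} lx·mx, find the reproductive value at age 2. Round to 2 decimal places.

lx·mx for x ≥ 2: 0.8112, 0.394, 0.2688, 0.0949 → sum = 1.5689
V_2 = 1.5689 / l_2 = 1.5689 / 0.338 = 4.641716… → 4.64

4.64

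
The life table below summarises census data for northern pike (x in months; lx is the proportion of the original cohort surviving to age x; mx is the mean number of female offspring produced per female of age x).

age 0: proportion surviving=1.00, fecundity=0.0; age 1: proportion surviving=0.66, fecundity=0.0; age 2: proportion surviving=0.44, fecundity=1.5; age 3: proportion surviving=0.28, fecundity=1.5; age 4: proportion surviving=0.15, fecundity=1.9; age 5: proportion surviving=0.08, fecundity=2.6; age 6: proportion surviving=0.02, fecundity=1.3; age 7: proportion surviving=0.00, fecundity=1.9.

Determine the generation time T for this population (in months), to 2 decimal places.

3.07

lx·mx: 0, 0, 0.66, 0.42, 0.285, 0.208, 0.026, 0 → R0 = 1.599
x·lx·mx: 0, 0, 1.32, 1.26, 1.14, 1.04, 0.156, 0 → Σ = 4.916
T = 4.916 / 1.599 = 3.074422… → 3.07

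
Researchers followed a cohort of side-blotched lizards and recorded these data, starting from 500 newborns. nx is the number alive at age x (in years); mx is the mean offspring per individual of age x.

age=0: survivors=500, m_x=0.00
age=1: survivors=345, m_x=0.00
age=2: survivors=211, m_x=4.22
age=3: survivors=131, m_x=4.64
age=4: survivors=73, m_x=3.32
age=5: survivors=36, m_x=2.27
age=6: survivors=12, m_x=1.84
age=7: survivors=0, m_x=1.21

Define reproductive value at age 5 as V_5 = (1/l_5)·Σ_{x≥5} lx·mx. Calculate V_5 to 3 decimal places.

2.883

lx = nx/n0 = nx/500: 1, 0.69, 0.422, 0.262, 0.146, 0.072, 0.024, 0
lx·mx for x ≥ 5: 0.16344, 0.04416, 0 → sum = 0.2076
V_5 = 0.2076 / l_5 = 0.2076 / 0.072 = 2.883333… → 2.883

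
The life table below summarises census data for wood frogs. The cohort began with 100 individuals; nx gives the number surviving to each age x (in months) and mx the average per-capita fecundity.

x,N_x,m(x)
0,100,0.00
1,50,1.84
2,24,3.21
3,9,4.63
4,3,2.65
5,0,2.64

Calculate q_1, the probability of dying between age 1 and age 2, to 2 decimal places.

lx = nx/n0 = nx/100: 1, 0.5, 0.24, 0.09, 0.03, 0
q_1 = (l_1 − l_2) / l_1 = (0.5 − 0.24) / 0.5
     = 0.26 / 0.5 = 0.52 → 0.52

0.52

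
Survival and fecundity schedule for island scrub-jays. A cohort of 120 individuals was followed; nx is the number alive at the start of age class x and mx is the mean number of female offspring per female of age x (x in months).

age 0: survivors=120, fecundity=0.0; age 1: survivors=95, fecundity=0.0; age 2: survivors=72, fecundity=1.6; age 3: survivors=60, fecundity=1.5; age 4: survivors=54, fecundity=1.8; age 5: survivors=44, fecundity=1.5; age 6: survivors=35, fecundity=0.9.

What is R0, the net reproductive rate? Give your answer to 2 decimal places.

lx = nx/n0 = nx/120: 1, 0.79167…, 0.6, 0.5, 0.45, 0.36667…, 0.29167…
lx·mx by age: 0, 0, 0.96, 0.75, 0.81, 0.55…, 0.2625…
R0 = Σ lx·mx = 3.3325… → 3.33

3.33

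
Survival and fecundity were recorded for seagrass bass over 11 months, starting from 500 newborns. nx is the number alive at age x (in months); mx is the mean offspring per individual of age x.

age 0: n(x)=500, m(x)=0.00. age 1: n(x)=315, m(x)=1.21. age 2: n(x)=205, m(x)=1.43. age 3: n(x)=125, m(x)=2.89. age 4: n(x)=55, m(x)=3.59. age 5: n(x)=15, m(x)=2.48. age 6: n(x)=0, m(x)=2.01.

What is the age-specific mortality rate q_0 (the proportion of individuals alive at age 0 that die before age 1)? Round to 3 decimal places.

0.370

lx = nx/n0 = nx/500: 1, 0.63, 0.41, 0.25, 0.11, 0.03, 0
q_0 = (l_0 − l_1) / l_0 = (1 − 0.63) / 1
     = 0.37 / 1 = 0.37 → 0.370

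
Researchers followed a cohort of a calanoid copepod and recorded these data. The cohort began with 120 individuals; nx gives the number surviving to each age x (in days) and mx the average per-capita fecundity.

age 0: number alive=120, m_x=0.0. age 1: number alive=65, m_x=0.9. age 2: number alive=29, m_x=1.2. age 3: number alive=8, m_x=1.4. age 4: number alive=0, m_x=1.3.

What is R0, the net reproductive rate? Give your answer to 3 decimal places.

0.871

lx = nx/n0 = nx/120: 1, 0.54167…, 0.24167…, 0.06667…, 0
lx·mx by age: 0, 0.4875…, 0.29…, 0.093333…, 0
R0 = Σ lx·mx = 0.870833… → 0.871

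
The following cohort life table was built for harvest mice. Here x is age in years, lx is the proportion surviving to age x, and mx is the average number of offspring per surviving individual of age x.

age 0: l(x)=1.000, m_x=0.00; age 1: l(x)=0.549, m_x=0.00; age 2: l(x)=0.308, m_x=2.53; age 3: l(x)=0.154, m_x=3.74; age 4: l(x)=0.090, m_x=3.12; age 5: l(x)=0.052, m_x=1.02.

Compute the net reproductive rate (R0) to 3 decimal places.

1.689

lx·mx by age: 0, 0, 0.77924, 0.57596, 0.2808, 0.05304
R0 = Σ lx·mx = 1.68904 → 1.689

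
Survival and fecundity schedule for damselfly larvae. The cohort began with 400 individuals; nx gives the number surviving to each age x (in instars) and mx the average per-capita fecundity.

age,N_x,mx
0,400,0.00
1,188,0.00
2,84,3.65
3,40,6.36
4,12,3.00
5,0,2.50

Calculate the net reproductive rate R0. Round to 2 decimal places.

1.49

lx = nx/n0 = nx/400: 1, 0.47, 0.21, 0.1, 0.03, 0
lx·mx by age: 0, 0, 0.7665, 0.636, 0.09, 0
R0 = Σ lx·mx = 1.4925 → 1.49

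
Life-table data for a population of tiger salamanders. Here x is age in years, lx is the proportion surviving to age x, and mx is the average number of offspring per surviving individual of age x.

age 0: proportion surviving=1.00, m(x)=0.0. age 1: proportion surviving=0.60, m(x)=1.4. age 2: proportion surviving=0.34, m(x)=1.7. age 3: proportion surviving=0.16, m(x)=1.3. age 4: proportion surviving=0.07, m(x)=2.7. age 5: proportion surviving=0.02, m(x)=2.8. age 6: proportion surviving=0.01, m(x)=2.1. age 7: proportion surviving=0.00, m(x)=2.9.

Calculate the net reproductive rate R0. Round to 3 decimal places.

lx·mx by age: 0, 0.84, 0.578, 0.208, 0.189, 0.056, 0.021, 0
R0 = Σ lx·mx = 1.892 → 1.892

1.892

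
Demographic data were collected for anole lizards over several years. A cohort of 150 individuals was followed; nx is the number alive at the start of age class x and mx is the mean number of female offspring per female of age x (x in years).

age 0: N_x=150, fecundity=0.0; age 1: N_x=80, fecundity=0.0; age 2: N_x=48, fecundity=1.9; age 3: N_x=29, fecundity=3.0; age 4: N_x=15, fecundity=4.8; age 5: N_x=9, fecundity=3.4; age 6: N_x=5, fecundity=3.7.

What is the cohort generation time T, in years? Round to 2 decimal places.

3.33

lx = nx/n0 = nx/150: 1, 0.53333…, 0.32, 0.19333…, 0.1, 0.06, 0.03333…
lx·mx: 0, 0, 0.608, 0.58…, 0.48, 0.204, 0.123333… → R0 = 1.995333…
x·lx·mx: 0, 0, 1.216, 1.74…, 1.92, 1.02, 0.74… → Σ = 6.636…
T = 6.636… / 1.995333… = 3.32576… → 3.33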